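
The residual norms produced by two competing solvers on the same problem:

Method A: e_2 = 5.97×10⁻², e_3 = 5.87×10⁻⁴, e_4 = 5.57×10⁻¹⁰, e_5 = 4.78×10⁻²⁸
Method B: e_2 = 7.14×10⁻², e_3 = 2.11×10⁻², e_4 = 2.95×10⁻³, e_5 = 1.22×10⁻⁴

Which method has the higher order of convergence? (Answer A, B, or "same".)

Method A: p ≈ ln(4.78×10⁻²⁸/5.57×10⁻¹⁰)/ln(5.57×10⁻¹⁰/5.87×10⁻⁴) ≈ 3.00.
Method B: p ≈ ln(1.22×10⁻⁴/2.95×10⁻³)/ln(2.95×10⁻³/2.11×10⁻²) ≈ 1.62.
Method A has the higher order (≈3.0 vs ≈1.6).

A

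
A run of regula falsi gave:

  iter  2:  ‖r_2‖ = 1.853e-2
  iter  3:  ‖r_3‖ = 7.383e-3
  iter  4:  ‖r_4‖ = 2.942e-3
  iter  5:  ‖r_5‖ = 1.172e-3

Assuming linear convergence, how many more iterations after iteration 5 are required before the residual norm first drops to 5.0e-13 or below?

Rate ρ ≈ ‖r_5‖/‖r_4‖ = 1.172e-3/2.942e-3 = 0.3984.
After j more steps, ‖r_{5+j}‖ ≈ 1.172e-3·ρ^j; need ρ^j ≤ 5.0e-13/1.172e-3 = 4.26621e-10.
j ≥ ln(4.26621e-10)/ln(0.3984) = -21.5751/-0.92030 = 23.444.
So 24 more iterations are needed.

24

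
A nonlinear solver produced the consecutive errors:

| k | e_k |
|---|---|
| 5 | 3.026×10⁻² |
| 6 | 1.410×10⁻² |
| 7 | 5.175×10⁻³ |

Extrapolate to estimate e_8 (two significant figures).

First estimate the order: p ≈ ln(e_7/e_6) / ln(e_6/e_5) = ln(5.175×10⁻³/1.410×10⁻²)/ln(1.410×10⁻²/3.026×10⁻²) = ln(0.367021)/ln(0.465962) ≈ 1.3126.
Then e_8 ≈ e_7·(e_7/e_6)^p = 5.175×10⁻³·(0.367021)^1.3126 = 5.175×10⁻³·0.268295 ≈ 0.001388.

1.4e-3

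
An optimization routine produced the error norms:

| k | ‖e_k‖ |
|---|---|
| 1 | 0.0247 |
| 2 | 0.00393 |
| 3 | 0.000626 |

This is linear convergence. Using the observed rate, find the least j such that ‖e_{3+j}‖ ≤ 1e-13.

Rate ρ ≈ ‖e_3‖/‖e_2‖ = 0.000626/0.00393 = 0.1593.
After j more steps, ‖e_{3+j}‖ ≈ 0.000626·ρ^j; need ρ^j ≤ 1e-13/0.000626 = 1.59744e-10.
j ≥ ln(1.59744e-10)/ln(0.1593) = -22.5574/-1.83697 = 12.280.
So 13 more iterations are needed.

13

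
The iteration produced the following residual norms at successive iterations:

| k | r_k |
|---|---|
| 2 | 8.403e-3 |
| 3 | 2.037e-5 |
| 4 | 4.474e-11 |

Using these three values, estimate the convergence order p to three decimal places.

p ≈ ln(r_4/r_3) / ln(r_3/r_2)
  = ln(4.474e-11/2.037e-5) / ln(2.037e-5/8.403e-3)
  = ln(2.19637e-06) / ln(0.00242413)
  = -13.028705 / -6.022283 ≈ 2.163416

2.163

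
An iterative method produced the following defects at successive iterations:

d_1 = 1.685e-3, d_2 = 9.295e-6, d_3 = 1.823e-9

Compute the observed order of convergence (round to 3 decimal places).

p ≈ ln(d_3/d_2) / ln(d_2/d_1)
  = ln(1.823e-9/9.295e-6) / ln(9.295e-6/1.685e-3)
  = ln(0.000196127) / ln(0.00551632)
  = -8.536748 / -5.200044 ≈ 1.641668

1.642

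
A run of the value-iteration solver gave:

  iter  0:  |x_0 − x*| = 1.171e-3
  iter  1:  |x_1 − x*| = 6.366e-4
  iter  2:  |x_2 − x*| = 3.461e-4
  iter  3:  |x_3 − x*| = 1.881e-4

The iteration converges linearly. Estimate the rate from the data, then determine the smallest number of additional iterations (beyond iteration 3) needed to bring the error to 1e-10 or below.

Rate ρ ≈ |x_3 − x*|/|x_2 − x*| = 1.881e-4/3.461e-4 = 0.5435.
After j more steps, |x_{3+j} − x*| ≈ 1.881e-4·ρ^j; need ρ^j ≤ 1e-10/1.881e-4 = 5.31632e-07.
j ≥ ln(5.31632e-07)/ln(0.5435) = -14.4473/-0.60973 = 23.695.
So 24 more iterations are needed.

24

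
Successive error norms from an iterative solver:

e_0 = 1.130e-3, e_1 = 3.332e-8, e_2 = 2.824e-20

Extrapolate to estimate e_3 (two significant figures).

First estimate the order: p ≈ ln(e_2/e_1) / ln(e_1/e_0) = ln(2.824e-20/3.332e-8)/ln(3.332e-8/1.130e-3) = ln(8.47539e-13)/ln(2.94867e-05) ≈ 2.6646.
Then e_3 ≈ e_2·(e_2/e_1)^p = 2.824e-20·(8.47539e-13)^2.6646 = 2.824e-20·6.81356e-33 ≈ 1.924e-52.

1.9e-52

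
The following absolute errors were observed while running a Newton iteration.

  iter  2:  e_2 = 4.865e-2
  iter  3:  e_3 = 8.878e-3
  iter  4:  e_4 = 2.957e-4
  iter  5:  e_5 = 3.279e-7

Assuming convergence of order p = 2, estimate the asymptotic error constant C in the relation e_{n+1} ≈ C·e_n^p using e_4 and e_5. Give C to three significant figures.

C ≈ e_5 / e_4^2
  = 3.279e-7 / (2.957e-4)^2
  = 3.279e-7 / 8.74385e-08 ≈ 3.7501

3.75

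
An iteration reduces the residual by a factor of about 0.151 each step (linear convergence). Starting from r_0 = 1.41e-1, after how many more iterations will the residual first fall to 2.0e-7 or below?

8

After k steps, r_k ≈ 1.41e-1·0.151^k.
Need 0.151^k ≤ 2.0e-7/1.41e-1 = 1.41844e-06.
k ≥ ln(1.41844e-06)/ln(0.151) = -13.4660/-1.89048 = 7.123.
Smallest integer k = 8.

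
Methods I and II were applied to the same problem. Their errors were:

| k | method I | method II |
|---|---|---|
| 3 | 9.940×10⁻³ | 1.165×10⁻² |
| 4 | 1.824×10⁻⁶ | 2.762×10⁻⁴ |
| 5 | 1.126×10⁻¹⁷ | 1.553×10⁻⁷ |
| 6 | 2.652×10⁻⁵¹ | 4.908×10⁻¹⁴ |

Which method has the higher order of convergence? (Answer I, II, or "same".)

I

Method I: p ≈ ln(2.652×10⁻⁵¹/1.126×10⁻¹⁷)/ln(1.126×10⁻¹⁷/1.824×10⁻⁶) ≈ 3.00.
Method II: p ≈ ln(4.908×10⁻¹⁴/1.553×10⁻⁷)/ln(1.553×10⁻⁷/2.762×10⁻⁴) ≈ 2.00.
Method I has the higher order (≈3.0 vs ≈2.0).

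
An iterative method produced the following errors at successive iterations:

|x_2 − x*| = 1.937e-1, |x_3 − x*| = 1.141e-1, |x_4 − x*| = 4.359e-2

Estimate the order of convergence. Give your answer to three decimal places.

p ≈ ln(|x_4 − x*|/|x_3 − x*|) / ln(|x_3 − x*|/|x_2 − x*|)
  = ln(4.359e-2/1.141e-1) / ln(1.141e-1/1.937e-1)
  = ln(0.382033) / ln(0.589055)
  = -0.962248 / -0.529236 ≈ 1.818183

1.818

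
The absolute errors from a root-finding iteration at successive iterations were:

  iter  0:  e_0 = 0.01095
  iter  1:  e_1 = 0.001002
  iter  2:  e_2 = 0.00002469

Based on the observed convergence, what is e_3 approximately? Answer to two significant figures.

First estimate the order: p ≈ ln(e_2/e_1) / ln(e_1/e_0) = ln(0.00002469/0.001002)/ln(0.001002/0.01095) = ln(0.0246407)/ln(0.0915068) ≈ 1.5487.
Then e_3 ≈ e_2·(e_2/e_1)^p = 0.00002469·(0.0246407)^1.5487 = 0.00002469·0.00322963 ≈ 7.974e-08.

8.0e-8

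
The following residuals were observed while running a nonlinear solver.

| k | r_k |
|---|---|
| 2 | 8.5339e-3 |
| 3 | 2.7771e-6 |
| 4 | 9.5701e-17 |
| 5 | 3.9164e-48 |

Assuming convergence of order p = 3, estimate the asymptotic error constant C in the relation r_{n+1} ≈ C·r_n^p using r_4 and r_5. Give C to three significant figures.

C ≈ r_5 / r_4^3
  = 3.9164e-48 / (9.5701e-17)^3
  = 3.9164e-48 / 8.76495e-49 ≈ 4.4683

4.47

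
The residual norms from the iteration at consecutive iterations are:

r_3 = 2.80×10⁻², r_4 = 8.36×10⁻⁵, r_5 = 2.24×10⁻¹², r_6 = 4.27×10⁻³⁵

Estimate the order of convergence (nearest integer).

3

Consecutive ratios: r_6/r_5 = 4.27×10⁻³⁵/2.24×10⁻¹² = 1.90625e-23, r_5/r_4 = 2.24×10⁻¹²/8.36×10⁻⁵ = 2.67943e-08.
p ≈ ln(1.90625e-23)/ln(2.67943e-08) = -52.3143/-17.4351 ≈ 3.00.
So the convergence is cubic (order 3).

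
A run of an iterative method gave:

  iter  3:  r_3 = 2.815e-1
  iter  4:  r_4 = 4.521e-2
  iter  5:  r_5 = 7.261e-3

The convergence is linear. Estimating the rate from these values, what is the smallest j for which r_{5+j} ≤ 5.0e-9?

Rate ρ ≈ r_5/r_4 = 7.261e-3/4.521e-2 = 0.1606.
After j more steps, r_{5+j} ≈ 7.261e-3·ρ^j; need ρ^j ≤ 5.0e-9/7.261e-3 = 6.8861e-07.
j ≥ ln(6.8861e-07)/ln(0.1606) = -14.1886/-1.82884 = 7.758.
So 8 more iterations are needed.

8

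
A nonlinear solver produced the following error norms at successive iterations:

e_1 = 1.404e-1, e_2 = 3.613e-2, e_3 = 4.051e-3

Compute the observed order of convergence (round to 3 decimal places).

p ≈ ln(e_3/e_2) / ln(e_2/e_1)
  = ln(4.051e-3/3.613e-2) / ln(3.613e-2/1.404e-1)
  = ln(0.112123) / ln(0.257336)
  = -2.188159 / -1.357373 ≈ 1.612054

1.612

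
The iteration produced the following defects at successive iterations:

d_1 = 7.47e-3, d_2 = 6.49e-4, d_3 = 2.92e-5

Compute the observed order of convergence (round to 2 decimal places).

1.27

p ≈ ln(d_3/d_2) / ln(d_2/d_1)
  = ln(2.92e-5/6.49e-4) / ln(6.49e-4/7.47e-3)
  = ln(0.0449923) / ln(0.0868809)
  = -3.10126 / -2.44322 ≈ 1.26933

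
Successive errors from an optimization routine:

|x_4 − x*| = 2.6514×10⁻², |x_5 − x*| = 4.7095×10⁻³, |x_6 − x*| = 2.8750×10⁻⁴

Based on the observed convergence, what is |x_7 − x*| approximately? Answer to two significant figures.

3.1e-6

First estimate the order: p ≈ ln(|x_6 − x*|/|x_5 − x*|) / ln(|x_5 − x*|/|x_4 − x*|) = ln(2.8750×10⁻⁴/4.7095×10⁻³)/ln(4.7095×10⁻³/2.6514×10⁻²) = ln(0.0610468)/ln(0.177623) ≈ 1.6180.
Then |x_7 − x*| ≈ |x_6 − x*|·(|x_6 − x*|/|x_5 − x*|)^p = 2.8750×10⁻⁴·(0.0610468)^1.6180 = 2.8750×10⁻⁴·0.0108443 ≈ 3.118e-06.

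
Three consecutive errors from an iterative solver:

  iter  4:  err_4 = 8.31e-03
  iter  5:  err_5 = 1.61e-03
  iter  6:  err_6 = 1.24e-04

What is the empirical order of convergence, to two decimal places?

1.56

p ≈ ln(err_6/err_5) / ln(err_5/err_4)
  = ln(1.24e-04/1.61e-03) / ln(1.61e-03/8.31e-03)
  = ln(0.0770186) / ln(0.193742)
  = -2.56371 / -1.64123 ≈ 1.56207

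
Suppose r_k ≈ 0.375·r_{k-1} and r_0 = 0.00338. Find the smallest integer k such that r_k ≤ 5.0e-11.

After k steps, r_k ≈ 0.00338·0.375^k.
Need 0.375^k ≤ 5.0e-11/0.00338 = 1.47929e-08.
k ≥ ln(1.47929e-08)/ln(0.375) = -18.0291/-0.98083 = 18.381.
Smallest integer k = 19.

19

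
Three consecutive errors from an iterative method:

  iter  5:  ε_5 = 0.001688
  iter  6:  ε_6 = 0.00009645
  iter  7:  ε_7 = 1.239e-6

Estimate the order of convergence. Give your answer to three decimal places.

p ≈ ln(ε_7/ε_6) / ln(ε_6/ε_5)
  = ln(1.239e-6/0.00009645) / ln(0.00009645/0.001688)
  = ln(0.012846) / ln(0.0571386)
  = -4.354723 / -2.862275 ≈ 1.521420

1.521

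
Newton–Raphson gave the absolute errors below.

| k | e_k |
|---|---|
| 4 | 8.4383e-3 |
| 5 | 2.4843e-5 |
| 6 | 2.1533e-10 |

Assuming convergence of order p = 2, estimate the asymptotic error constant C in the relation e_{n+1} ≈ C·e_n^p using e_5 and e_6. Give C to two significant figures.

C ≈ e_6 / e_5^2
  = 2.1533e-10 / (2.4843e-5)^2
  = 2.1533e-10 / 6.17175e-10 ≈ 0.3489

0.35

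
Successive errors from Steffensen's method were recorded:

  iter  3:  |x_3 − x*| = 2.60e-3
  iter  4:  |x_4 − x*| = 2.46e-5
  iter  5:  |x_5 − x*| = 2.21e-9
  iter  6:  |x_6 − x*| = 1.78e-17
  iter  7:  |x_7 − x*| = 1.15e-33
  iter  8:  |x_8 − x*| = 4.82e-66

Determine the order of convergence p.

2

Consecutive ratios: |x_8 − x*|/|x_7 − x*| = 4.82e-66/1.15e-33 = 4.1913e-33, |x_7 − x*|/|x_6 − x*| = 1.15e-33/1.78e-17 = 6.46067e-17.
p ≈ ln(4.1913e-33)/ln(6.46067e-17) = -74.5523/-37.2782 ≈ 2.00.
So the convergence is quadratic (order 2).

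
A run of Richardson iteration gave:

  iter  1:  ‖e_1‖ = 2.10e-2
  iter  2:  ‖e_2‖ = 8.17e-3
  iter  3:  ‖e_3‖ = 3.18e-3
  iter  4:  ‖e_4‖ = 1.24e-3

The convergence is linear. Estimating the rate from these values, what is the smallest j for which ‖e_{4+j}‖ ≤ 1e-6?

8

Rate ρ ≈ ‖e_4‖/‖e_3‖ = 1.24e-3/3.18e-3 = 0.3899.
After j more steps, ‖e_{4+j}‖ ≈ 1.24e-3·ρ^j; need ρ^j ≤ 1e-6/1.24e-3 = 0.000806452.
j ≥ ln(0.000806452)/ln(0.3899) = -7.1229/-0.94186 = 7.563.
So 8 more iterations are needed.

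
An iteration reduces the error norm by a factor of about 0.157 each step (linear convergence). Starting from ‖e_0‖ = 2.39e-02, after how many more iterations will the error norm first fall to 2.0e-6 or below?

6

After k steps, ‖e_k‖ ≈ 2.39e-02·0.157^k.
Need 0.157^k ≤ 2.0e-6/2.39e-02 = 8.3682e-05.
k ≥ ln(8.3682e-05)/ln(0.157) = -9.3885/-1.85151 = 5.071.
Smallest integer k = 6.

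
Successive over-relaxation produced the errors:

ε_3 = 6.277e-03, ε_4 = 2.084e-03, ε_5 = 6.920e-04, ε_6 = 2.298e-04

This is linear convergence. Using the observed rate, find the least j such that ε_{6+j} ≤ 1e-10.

Rate ρ ≈ ε_6/ε_5 = 2.298e-04/6.920e-04 = 0.3321.
After j more steps, ε_{6+j} ≈ 2.298e-04·ρ^j; need ρ^j ≤ 1e-10/2.298e-04 = 4.35161e-07.
j ≥ ln(4.35161e-07)/ln(0.3321) = -14.6475/-1.10232 = 13.288.
So 14 more iterations are needed.

14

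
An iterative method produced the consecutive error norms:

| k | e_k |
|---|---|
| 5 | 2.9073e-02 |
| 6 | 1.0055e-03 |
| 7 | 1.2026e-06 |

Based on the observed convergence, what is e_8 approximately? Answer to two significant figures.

1.7e-12

First estimate the order: p ≈ ln(e_7/e_6) / ln(e_6/e_5) = ln(1.2026e-06/1.0055e-03)/ln(1.0055e-03/2.9073e-02) = ln(0.00119602)/ln(0.0345854) ≈ 2.0000.
Then e_8 ≈ e_7·(e_7/e_6)^p = 1.2026e-06·(0.00119602)^2.0000 = 1.2026e-06·1.43046e-06 ≈ 1.72e-12.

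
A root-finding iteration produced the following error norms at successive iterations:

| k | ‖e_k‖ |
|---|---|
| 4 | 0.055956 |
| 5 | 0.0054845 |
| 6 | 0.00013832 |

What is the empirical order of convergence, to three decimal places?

p ≈ ln(‖e_6‖/‖e_5‖) / ln(‖e_5‖/‖e_4‖)
  = ln(0.00013832/0.0054845) / ln(0.0054845/0.055956)
  = ln(0.0252202) / ln(0.0980145)
  = -3.680110 / -2.322640 ≈ 1.584451

1.584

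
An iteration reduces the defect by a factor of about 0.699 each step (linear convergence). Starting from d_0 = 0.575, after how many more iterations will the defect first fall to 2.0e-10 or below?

After k steps, d_k ≈ 0.575·0.699^k.
Need 0.699^k ≤ 2.0e-10/0.575 = 3.47826e-10.
k ≥ ln(3.47826e-10)/ln(0.699) = -21.7793/-0.35810 = 60.819.
Smallest integer k = 61.

61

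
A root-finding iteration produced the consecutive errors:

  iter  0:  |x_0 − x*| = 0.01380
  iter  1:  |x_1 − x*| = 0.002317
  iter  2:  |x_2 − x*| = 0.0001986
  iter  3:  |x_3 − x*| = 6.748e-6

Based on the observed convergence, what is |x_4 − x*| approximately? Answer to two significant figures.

First estimate the order: p ≈ ln(|x_3 − x*|/|x_2 − x*|) / ln(|x_2 − x*|/|x_1 − x*|) = ln(6.748e-6/0.0001986)/ln(0.0001986/0.002317) = ln(0.0339778)/ln(0.0857143) ≈ 1.3766.
Then |x_4 − x*| ≈ |x_3 − x*|·(|x_3 − x*|/|x_2 − x*|)^p = 6.748e-6·(0.0339778)^1.3766 = 6.748e-6·0.009507 ≈ 6.415e-08.

6.4e-8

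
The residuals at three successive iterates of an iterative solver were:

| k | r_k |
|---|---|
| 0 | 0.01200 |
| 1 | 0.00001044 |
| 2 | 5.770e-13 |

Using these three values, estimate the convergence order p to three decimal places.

2.371

p ≈ ln(r_2/r_1) / ln(r_1/r_0)
  = ln(5.770e-13/0.00001044) / ln(0.00001044/0.01200)
  = ln(5.52682e-08) / ln(0.00087)
  = -16.711068 / -7.047017 ≈ 2.371368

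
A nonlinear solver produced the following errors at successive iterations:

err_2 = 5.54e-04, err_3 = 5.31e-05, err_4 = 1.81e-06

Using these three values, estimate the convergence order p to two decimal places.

p ≈ ln(err_4/err_3) / ln(err_3/err_2)
  = ln(1.81e-06/5.31e-05) / ln(5.31e-05/5.54e-04)
  = ln(0.0340866) / ln(0.0958484)
  = -3.37885 / -2.34499 ≈ 1.44088

1.44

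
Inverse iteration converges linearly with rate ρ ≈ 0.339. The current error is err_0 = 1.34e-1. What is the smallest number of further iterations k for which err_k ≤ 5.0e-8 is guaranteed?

After k steps, err_k ≈ 1.34e-1·0.339^k.
Need 0.339^k ≤ 5.0e-8/1.34e-1 = 3.73134e-07.
k ≥ ln(3.73134e-07)/ln(0.339) = -14.8013/-1.08176 = 13.683.
Smallest integer k = 14.

14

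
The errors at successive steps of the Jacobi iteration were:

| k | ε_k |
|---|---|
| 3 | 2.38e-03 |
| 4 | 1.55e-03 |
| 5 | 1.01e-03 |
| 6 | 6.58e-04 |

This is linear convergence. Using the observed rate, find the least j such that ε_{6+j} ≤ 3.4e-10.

34

Rate ρ ≈ ε_6/ε_5 = 6.58e-04/1.01e-03 = 0.6515.
After j more steps, ε_{6+j} ≈ 6.58e-04·ρ^j; need ρ^j ≤ 3.4e-10/6.58e-04 = 5.16717e-07.
j ≥ ln(5.16717e-07)/ln(0.6515) = -14.4758/-0.42848 = 33.784.
So 34 more iterations are needed.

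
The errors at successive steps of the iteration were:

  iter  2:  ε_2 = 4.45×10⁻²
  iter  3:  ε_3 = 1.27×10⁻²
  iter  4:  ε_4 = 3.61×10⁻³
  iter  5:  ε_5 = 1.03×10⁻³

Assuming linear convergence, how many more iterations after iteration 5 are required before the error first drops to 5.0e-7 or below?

7

Rate ρ ≈ ε_5/ε_4 = 1.03×10⁻³/3.61×10⁻³ = 0.2853.
After j more steps, ε_{5+j} ≈ 1.03×10⁻³·ρ^j; need ρ^j ≤ 5.0e-7/1.03×10⁻³ = 0.000485437.
j ≥ ln(0.000485437)/ln(0.2853) = -7.6305/-1.25421 = 6.084.
So 7 more iterations are needed.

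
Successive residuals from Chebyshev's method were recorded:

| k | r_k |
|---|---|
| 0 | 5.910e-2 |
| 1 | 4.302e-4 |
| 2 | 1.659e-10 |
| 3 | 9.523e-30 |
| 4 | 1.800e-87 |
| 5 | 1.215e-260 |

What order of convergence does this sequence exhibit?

3

Consecutive ratios: r_5/r_4 = 1.215e-260/1.800e-87 = 6.75e-174, r_4/r_3 = 1.800e-87/9.523e-30 = 1.89016e-58.
p ≈ ln(6.75e-174)/ln(1.89016e-58) = -398.7403/-132.9133 ≈ 3.00.
So the convergence is cubic (order 3).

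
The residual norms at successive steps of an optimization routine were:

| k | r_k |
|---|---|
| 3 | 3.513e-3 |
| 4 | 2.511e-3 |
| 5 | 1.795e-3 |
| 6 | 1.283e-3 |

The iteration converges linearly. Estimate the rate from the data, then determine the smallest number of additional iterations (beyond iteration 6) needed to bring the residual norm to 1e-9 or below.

42

Rate ρ ≈ r_6/r_5 = 1.283e-3/1.795e-3 = 0.7148.
After j more steps, r_{6+j} ≈ 1.283e-3·ρ^j; need ρ^j ≤ 1e-9/1.283e-3 = 7.79423e-07.
j ≥ ln(7.79423e-07)/ln(0.7148) = -14.0647/-0.33575 = 41.890.
So 42 more iterations are needed.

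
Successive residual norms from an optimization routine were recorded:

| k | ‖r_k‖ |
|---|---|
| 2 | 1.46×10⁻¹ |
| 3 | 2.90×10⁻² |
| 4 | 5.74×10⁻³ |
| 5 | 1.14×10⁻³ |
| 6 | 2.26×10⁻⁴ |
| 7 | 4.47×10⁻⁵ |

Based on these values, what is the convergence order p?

1

Consecutive ratios: ‖r_7‖/‖r_6‖ = 4.47×10⁻⁵/2.26×10⁻⁴ = 0.197788, ‖r_6‖/‖r_5‖ = 2.26×10⁻⁴/1.14×10⁻³ = 0.198246.
p ≈ ln(0.197788)/ln(0.198246) = -1.6206/-1.6182 ≈ 1.00.
So the convergence is linear (order 1).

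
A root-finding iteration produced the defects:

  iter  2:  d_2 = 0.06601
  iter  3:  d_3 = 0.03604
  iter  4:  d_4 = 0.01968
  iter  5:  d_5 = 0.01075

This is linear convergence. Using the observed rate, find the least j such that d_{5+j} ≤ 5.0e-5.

9

Rate ρ ≈ d_5/d_4 = 0.01075/0.01968 = 0.5462.
After j more steps, d_{5+j} ≈ 0.01075·ρ^j; need ρ^j ≤ 5.0e-5/0.01075 = 0.00465116.
j ≥ ln(0.00465116)/ln(0.5462) = -5.3706/-0.60477 = 8.880.
So 9 more iterations are needed.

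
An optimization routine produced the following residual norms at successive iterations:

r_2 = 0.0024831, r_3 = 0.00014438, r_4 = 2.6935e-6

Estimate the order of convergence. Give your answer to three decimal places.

1.400

p ≈ ln(r_4/r_3) / ln(r_3/r_2)
  = ln(2.6935e-6/0.00014438) / ln(0.00014438/0.0024831)
  = ln(0.0186556) / ln(0.0581451)
  = -3.981609 / -2.844814 ≈ 1.399603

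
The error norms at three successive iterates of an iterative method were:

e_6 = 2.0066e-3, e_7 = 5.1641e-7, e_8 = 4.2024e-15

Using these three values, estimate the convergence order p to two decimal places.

2.25

p ≈ ln(e_8/e_7) / ln(e_7/e_6)
  = ln(4.2024e-15/5.1641e-7) / ln(5.1641e-7/2.0066e-3)
  = ln(8.13772e-09) / ln(0.000257356)
  = -18.62676 / -8.26505 ≈ 2.25368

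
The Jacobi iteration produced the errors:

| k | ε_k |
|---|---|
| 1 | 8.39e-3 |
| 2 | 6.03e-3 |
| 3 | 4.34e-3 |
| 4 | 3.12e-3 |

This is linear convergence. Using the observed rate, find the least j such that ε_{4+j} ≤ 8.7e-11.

53

Rate ρ ≈ ε_4/ε_3 = 3.12e-3/4.34e-3 = 0.7189.
After j more steps, ε_{4+j} ≈ 3.12e-3·ρ^j; need ρ^j ≤ 8.7e-11/3.12e-3 = 2.78846e-08.
j ≥ ln(2.78846e-08)/ln(0.7189) = -17.3952/-0.33003 = 52.708.
So 53 more iterations are needed.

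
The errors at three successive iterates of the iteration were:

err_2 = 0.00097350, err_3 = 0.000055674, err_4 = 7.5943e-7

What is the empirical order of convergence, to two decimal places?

p ≈ ln(err_4/err_3) / ln(err_3/err_2)
  = ln(7.5943e-7/0.000055674) / ln(0.000055674/0.00097350)
  = ln(0.0136407) / ln(0.0571895)
  = -4.29470 / -2.86138 ≈ 1.50092

1.50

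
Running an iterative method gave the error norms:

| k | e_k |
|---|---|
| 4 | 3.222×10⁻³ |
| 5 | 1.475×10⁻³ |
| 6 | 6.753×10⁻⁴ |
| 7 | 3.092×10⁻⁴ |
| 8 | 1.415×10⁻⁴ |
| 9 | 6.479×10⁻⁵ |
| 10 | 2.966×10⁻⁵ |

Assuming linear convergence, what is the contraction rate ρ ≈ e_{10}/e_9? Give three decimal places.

ρ ≈ e_{10}/e_9 = 2.966×10⁻⁵/6.479×10⁻⁵ = 0.45779

0.458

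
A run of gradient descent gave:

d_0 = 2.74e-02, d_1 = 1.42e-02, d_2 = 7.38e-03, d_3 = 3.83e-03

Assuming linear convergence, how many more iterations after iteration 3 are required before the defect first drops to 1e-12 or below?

34

Rate ρ ≈ d_3/d_2 = 3.83e-03/7.38e-03 = 0.5190.
After j more steps, d_{3+j} ≈ 3.83e-03·ρ^j; need ρ^j ≤ 1e-12/3.83e-03 = 2.61097e-10.
j ≥ ln(2.61097e-10)/ln(0.5190) = -22.0661/-0.65585 = 33.645.
So 34 more iterations are needed.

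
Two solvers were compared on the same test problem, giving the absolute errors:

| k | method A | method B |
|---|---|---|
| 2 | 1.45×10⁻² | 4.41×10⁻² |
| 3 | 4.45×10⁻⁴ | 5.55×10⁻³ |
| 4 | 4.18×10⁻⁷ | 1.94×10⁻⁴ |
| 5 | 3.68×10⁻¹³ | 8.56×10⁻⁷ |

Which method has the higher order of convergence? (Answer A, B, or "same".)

A

Method A: p ≈ ln(3.68×10⁻¹³/4.18×10⁻⁷)/ln(4.18×10⁻⁷/4.45×10⁻⁴) ≈ 2.00.
Method B: p ≈ ln(8.56×10⁻⁷/1.94×10⁻⁴)/ln(1.94×10⁻⁴/5.55×10⁻³) ≈ 1.62.
Method A has the higher order (≈2.0 vs ≈1.6).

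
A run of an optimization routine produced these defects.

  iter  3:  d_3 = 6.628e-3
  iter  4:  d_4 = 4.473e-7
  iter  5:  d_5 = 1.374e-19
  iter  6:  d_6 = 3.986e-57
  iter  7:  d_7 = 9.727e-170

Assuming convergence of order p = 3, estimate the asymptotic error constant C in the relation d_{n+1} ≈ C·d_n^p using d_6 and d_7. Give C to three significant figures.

1.54

C ≈ d_7 / d_6^3
  = 9.727e-170 / (3.986e-57)^3
  = 9.727e-170 / 6.33303e-170 ≈ 1.5359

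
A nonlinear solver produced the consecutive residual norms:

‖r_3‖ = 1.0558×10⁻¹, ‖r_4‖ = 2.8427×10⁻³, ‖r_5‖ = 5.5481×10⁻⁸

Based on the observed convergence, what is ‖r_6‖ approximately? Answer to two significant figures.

4.1e-22

First estimate the order: p ≈ ln(‖r_5‖/‖r_4‖) / ln(‖r_4‖/‖r_3‖) = ln(5.5481×10⁻⁸/2.8427×10⁻³)/ln(2.8427×10⁻³/1.0558×10⁻¹) = ln(1.9517e-05)/ln(0.0269246) ≈ 3.0000.
Then ‖r_6‖ ≈ ‖r_5‖·(‖r_5‖/‖r_4‖)^p = 5.5481×10⁻⁸·(1.9517e-05)^3.0000 = 5.5481×10⁻⁸·7.43428e-15 ≈ 4.125e-22.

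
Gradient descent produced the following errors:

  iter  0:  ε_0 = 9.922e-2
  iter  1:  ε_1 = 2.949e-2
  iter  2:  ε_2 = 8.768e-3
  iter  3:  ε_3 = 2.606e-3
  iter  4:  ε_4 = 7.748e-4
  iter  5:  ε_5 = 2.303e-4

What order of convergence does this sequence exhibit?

1

Consecutive ratios: ε_5/ε_4 = 2.303e-4/7.748e-4 = 0.297238, ε_4/ε_3 = 7.748e-4/2.606e-3 = 0.297314.
p ≈ ln(0.297238)/ln(0.297314) = -1.2132/-1.2130 ≈ 1.00.
So the convergence is linear (order 1).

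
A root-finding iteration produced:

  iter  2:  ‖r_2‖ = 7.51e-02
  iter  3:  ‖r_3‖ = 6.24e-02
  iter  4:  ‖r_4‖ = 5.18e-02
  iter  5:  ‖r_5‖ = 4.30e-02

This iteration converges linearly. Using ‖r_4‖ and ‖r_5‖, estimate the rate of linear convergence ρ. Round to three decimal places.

ρ ≈ ‖r_5‖/‖r_4‖ = 4.30e-02/5.18e-02 = 0.83012

0.830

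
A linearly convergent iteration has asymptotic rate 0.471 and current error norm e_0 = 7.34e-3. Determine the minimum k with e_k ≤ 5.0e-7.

After k steps, e_k ≈ 7.34e-3·0.471^k.
Need 0.471^k ≤ 5.0e-7/7.34e-3 = 6.81199e-05.
k ≥ ln(6.81199e-05)/ln(0.471) = -9.5942/-0.75290 = 12.743.
Smallest integer k = 13.

13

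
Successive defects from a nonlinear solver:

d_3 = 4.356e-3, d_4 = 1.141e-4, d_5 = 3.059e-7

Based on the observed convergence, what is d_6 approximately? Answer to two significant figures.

2.0e-11

First estimate the order: p ≈ ln(d_5/d_4) / ln(d_4/d_3) = ln(3.059e-7/1.141e-4)/ln(1.141e-4/4.356e-3) = ln(0.00268098)/ln(0.0261938) ≈ 1.6258.
Then d_6 ≈ d_5·(d_5/d_4)^p = 3.059e-7·(0.00268098)^1.6258 = 3.059e-7·6.59052e-05 ≈ 2.016e-11.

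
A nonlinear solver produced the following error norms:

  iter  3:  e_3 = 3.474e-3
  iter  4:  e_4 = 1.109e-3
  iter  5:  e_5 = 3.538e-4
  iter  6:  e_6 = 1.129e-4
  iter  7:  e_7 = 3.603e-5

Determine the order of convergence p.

Consecutive ratios: e_7/e_6 = 3.603e-5/1.129e-4 = 0.319132, e_6/e_5 = 1.129e-4/3.538e-4 = 0.319107.
p ≈ ln(0.319132)/ln(0.319107) = -1.1422/-1.1422 ≈ 1.00.
So the convergence is linear (order 1).

1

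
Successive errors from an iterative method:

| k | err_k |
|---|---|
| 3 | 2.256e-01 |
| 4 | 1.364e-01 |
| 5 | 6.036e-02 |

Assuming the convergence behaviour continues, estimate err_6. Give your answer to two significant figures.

First estimate the order: p ≈ ln(err_5/err_4) / ln(err_4/err_3) = ln(6.036e-02/1.364e-01)/ln(1.364e-01/2.256e-01) = ln(0.442522)/ln(0.60461) ≈ 1.6203.
Then err_6 ≈ err_5·(err_5/err_4)^p = 6.036e-02·(0.442522)^1.6203 = 6.036e-02·0.266875 ≈ 0.01611.

1.6e-2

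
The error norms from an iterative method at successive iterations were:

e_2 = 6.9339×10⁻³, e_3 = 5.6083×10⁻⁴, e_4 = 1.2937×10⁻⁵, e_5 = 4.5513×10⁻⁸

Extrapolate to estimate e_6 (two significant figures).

9.6e-12

First estimate the order: p ≈ ln(e_5/e_4) / ln(e_4/e_3) = ln(4.5513×10⁻⁸/1.2937×10⁻⁵)/ln(1.2937×10⁻⁵/5.6083×10⁻⁴) = ln(0.00351805)/ln(0.0230676) ≈ 1.4989.
Then e_6 ≈ e_5·(e_5/e_4)^p = 4.5513×10⁻⁸·(0.00351805)^1.4989 = 4.5513×10⁻⁸·0.000209968 ≈ 9.556e-12.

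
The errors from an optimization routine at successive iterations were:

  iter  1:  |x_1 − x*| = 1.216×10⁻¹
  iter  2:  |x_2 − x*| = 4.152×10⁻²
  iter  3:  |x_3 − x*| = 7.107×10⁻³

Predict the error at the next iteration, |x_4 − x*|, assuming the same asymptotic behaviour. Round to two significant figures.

3.9e-4

First estimate the order: p ≈ ln(|x_3 − x*|/|x_2 − x*|) / ln(|x_2 − x*|/|x_1 − x*|) = ln(7.107×10⁻³/4.152×10⁻²)/ln(4.152×10⁻²/1.216×10⁻¹) = ln(0.171171)/ln(0.341447) ≈ 1.6426.
Then |x_4 − x*| ≈ |x_3 − x*|·(|x_3 − x*|/|x_2 − x*|)^p = 7.107×10⁻³·(0.171171)^1.6426 = 7.107×10⁻³·0.0550595 ≈ 0.0003913.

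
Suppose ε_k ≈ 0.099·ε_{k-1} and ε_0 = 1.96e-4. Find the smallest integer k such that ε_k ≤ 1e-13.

After k steps, ε_k ≈ 1.96e-4·0.099^k.
Need 0.099^k ≤ 1e-13/1.96e-4 = 5.10204e-10.
k ≥ ln(5.10204e-10)/ln(0.099) = -21.3962/-2.31264 = 9.252.
Smallest integer k = 10.

10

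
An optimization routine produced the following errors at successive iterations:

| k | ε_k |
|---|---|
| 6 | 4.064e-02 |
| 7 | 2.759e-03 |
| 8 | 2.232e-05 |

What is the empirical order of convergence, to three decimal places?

p ≈ ln(ε_8/ε_7) / ln(ε_7/ε_6)
  = ln(2.232e-05/2.759e-03) / ln(2.759e-03/4.064e-02)
  = ln(0.00808989) / ln(0.0678888)
  = -4.817140 / -2.689884 ≈ 1.790836

1.791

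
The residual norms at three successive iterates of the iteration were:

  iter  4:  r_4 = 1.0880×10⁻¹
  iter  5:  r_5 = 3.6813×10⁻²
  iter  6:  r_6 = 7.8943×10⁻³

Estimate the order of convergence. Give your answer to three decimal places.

1.421

p ≈ ln(r_6/r_5) / ln(r_5/r_4)
  = ln(7.8943×10⁻³/3.6813×10⁻²) / ln(3.6813×10⁻²/1.0880×10⁻¹)
  = ln(0.214443) / ln(0.338355)
  = -1.539711 / -1.083660 ≈ 1.420843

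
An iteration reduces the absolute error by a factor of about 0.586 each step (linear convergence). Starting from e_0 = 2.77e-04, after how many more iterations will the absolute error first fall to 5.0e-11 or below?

30

After k steps, e_k ≈ 2.77e-04·0.586^k.
Need 0.586^k ≤ 5.0e-11/2.77e-04 = 1.80505e-07.
k ≥ ln(1.80505e-07)/ln(0.586) = -15.5275/-0.53444 = 29.054.
Smallest integer k = 30.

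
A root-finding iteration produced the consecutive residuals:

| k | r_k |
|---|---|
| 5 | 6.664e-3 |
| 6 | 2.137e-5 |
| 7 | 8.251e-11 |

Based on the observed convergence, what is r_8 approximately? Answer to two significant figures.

First estimate the order: p ≈ ln(r_7/r_6) / ln(r_6/r_5) = ln(8.251e-11/2.137e-5)/ln(2.137e-5/6.664e-3) = ln(3.86102e-06)/ln(0.00320678) ≈ 2.1706.
Then r_8 ≈ r_7·(r_7/r_6)^p = 8.251e-11·(3.86102e-06)^2.1706 = 8.251e-11·1.77785e-12 ≈ 1.467e-22.

1.5e-22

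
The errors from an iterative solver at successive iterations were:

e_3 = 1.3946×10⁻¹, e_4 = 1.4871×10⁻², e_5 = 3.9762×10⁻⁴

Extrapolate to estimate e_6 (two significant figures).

1.1e-6

First estimate the order: p ≈ ln(e_5/e_4) / ln(e_4/e_3) = ln(3.9762×10⁻⁴/1.4871×10⁻²)/ln(1.4871×10⁻²/1.3946×10⁻¹) = ln(0.0267379)/ln(0.106633) ≈ 1.6180.
Then e_6 ≈ e_5·(e_5/e_4)^p = 3.9762×10⁻⁴·(0.0267379)^1.6180 = 3.9762×10⁻⁴·0.00285162 ≈ 1.134e-06.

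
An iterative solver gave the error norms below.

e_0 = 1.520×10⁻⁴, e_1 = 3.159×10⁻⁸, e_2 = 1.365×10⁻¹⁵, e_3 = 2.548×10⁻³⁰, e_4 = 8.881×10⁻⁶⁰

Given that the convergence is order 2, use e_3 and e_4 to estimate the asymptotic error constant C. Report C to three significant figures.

1.37

C ≈ e_4 / e_3^2
  = 8.881×10⁻⁶⁰ / (2.548×10⁻³⁰)^2
  = 8.881×10⁻⁶⁰ / 6.4923e-60 ≈ 1.3679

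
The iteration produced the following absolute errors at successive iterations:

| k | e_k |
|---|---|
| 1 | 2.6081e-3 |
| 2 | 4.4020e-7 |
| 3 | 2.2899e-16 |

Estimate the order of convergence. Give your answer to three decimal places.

p ≈ ln(e_3/e_2) / ln(e_2/e_1)
  = ln(2.2899e-16/4.4020e-7) / ln(4.4020e-7/2.6081e-3)
  = ln(5.20195e-10) / ln(0.000168782)
  = -21.376817 / -8.686903 ≈ 2.460810

2.461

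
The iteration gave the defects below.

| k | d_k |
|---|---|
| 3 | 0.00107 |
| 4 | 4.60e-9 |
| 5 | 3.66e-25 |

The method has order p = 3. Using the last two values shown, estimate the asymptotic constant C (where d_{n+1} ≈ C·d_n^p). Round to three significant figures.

C ≈ d_5 / d_4^3
  = 3.66e-25 / (4.60e-9)^3
  = 3.66e-25 / 9.7336e-26 ≈ 3.7602

3.76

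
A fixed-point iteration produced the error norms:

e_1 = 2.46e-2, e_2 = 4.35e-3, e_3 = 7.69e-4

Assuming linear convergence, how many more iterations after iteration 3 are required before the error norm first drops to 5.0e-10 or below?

Rate ρ ≈ e_3/e_2 = 7.69e-4/4.35e-3 = 0.1768.
After j more steps, e_{3+j} ≈ 7.69e-4·ρ^j; need ρ^j ≤ 5.0e-10/7.69e-4 = 6.50195e-07.
j ≥ ln(6.50195e-07)/ln(0.1768) = -14.2460/-1.73274 = 8.222.
So 9 more iterations are needed.

9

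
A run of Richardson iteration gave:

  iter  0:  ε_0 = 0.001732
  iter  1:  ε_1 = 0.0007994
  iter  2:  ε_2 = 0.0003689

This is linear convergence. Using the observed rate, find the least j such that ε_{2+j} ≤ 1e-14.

32

Rate ρ ≈ ε_2/ε_1 = 0.0003689/0.0007994 = 0.4615.
After j more steps, ε_{2+j} ≈ 0.0003689·ρ^j; need ρ^j ≤ 1e-14/0.0003689 = 2.71076e-11.
j ≥ ln(2.71076e-11)/ln(0.4615) = -24.3312/-0.77327 = 31.465.
So 32 more iterations are needed.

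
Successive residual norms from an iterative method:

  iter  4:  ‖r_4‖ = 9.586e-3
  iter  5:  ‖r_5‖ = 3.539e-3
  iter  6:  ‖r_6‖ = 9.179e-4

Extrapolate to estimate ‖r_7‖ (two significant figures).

1.5e-4

First estimate the order: p ≈ ln(‖r_6‖/‖r_5‖) / ln(‖r_5‖/‖r_4‖) = ln(9.179e-4/3.539e-3)/ln(3.539e-3/9.586e-3) = ln(0.259367)/ln(0.369184) ≈ 1.3543.
Then ‖r_7‖ ≈ ‖r_6‖·(‖r_6‖/‖r_5‖)^p = 9.179e-4·(0.259367)^1.3543 = 9.179e-4·0.160792 ≈ 0.0001476.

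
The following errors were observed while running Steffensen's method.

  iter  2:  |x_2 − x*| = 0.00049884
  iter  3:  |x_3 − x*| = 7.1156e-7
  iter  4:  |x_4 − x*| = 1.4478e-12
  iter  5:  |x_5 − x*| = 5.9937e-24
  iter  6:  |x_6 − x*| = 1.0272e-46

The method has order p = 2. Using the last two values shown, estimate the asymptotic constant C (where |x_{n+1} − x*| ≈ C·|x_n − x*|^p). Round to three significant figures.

C ≈ |x_6 − x*| / |x_5 − x*|^2
  = 1.0272e-46 / (5.9937e-24)^2
  = 1.0272e-46 / 3.59244e-47 ≈ 2.8593

2.86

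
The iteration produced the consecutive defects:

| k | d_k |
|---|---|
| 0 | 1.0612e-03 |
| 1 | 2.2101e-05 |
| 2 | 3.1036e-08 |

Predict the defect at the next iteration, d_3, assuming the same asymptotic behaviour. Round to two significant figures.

4.5e-13

First estimate the order: p ≈ ln(d_2/d_1) / ln(d_1/d_0) = ln(3.1036e-08/2.2101e-05)/ln(2.2101e-05/1.0612e-03) = ln(0.00140428)/ln(0.0208264) ≈ 1.6965.
Then d_3 ≈ d_2·(d_2/d_1)^p = 3.1036e-08·(0.00140428)^1.6965 = 3.1036e-08·1.44762e-05 ≈ 4.493e-13.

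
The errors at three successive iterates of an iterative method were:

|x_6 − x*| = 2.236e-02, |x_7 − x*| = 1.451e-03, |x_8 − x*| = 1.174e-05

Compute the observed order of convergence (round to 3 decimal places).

1.761

p ≈ ln(|x_8 − x*|/|x_7 − x*|) / ln(|x_7 − x*|/|x_6 − x*|)
  = ln(1.174e-05/1.451e-03) / ln(1.451e-03/2.236e-02)
  = ln(0.00809097) / ln(0.0648927)
  = -4.817007 / -2.735020 ≈ 1.761233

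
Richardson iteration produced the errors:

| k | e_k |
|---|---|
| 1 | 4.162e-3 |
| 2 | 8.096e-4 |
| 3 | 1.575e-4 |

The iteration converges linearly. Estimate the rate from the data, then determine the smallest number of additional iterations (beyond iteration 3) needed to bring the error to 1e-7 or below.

5

Rate ρ ≈ e_3/e_2 = 1.575e-4/8.096e-4 = 0.1945.
After j more steps, e_{3+j} ≈ 1.575e-4·ρ^j; need ρ^j ≤ 1e-7/1.575e-4 = 0.000634921.
j ≥ ln(0.000634921)/ln(0.1945) = -7.3620/-1.63732 = 4.496.
So 5 more iterations are needed.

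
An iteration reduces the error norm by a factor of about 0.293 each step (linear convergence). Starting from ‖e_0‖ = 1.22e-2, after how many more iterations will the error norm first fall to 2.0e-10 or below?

15

After k steps, ‖e_k‖ ≈ 1.22e-2·0.293^k.
Need 0.293^k ≤ 2.0e-10/1.22e-2 = 1.63934e-08.
k ≥ ln(1.63934e-08)/ln(0.293) = -17.9264/-1.22758 = 14.603.
Smallest integer k = 15.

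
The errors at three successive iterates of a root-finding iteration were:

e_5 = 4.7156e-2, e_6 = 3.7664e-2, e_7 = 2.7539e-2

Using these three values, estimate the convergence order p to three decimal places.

p ≈ ln(e_7/e_6) / ln(e_6/e_5)
  = ln(2.7539e-2/3.7664e-2) / ln(3.7664e-2/4.7156e-2)
  = ln(0.731176) / ln(0.798711)
  = -0.313101 / -0.224756 ≈ 1.393071

1.393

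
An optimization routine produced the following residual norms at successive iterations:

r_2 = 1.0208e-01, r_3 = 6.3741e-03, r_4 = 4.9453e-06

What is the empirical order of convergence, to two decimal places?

p ≈ ln(r_4/r_3) / ln(r_3/r_2)
  = ln(4.9453e-06/6.3741e-03) / ln(6.3741e-03/1.0208e-01)
  = ln(0.000775843) / ln(0.0624422)
  = -7.16156 / -2.77351 ≈ 2.58213

2.58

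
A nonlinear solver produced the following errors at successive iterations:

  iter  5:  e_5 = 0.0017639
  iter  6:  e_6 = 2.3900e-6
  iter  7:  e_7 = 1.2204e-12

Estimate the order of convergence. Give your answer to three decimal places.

p ≈ ln(e_7/e_6) / ln(e_6/e_5)
  = ln(1.2204e-12/2.3900e-6) / ln(2.3900e-6/0.0017639)
  = ln(5.10628e-07) / ln(0.00135495)
  = -14.487624 / -6.603991 ≈ 2.193768

2.194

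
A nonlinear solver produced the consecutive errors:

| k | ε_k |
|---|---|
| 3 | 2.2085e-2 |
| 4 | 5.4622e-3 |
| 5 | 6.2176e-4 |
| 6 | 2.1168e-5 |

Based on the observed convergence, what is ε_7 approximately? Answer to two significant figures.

1.1e-7

First estimate the order: p ≈ ln(ε_6/ε_5) / ln(ε_5/ε_4) = ln(2.1168e-5/6.2176e-4)/ln(6.2176e-4/5.4622e-3) = ln(0.0340453)/ln(0.11383) ≈ 1.5554.
Then ε_7 ≈ ε_6·(ε_6/ε_5)^p = 2.1168e-5·(0.0340453)^1.5554 = 2.1168e-5·0.00520909 ≈ 1.103e-07.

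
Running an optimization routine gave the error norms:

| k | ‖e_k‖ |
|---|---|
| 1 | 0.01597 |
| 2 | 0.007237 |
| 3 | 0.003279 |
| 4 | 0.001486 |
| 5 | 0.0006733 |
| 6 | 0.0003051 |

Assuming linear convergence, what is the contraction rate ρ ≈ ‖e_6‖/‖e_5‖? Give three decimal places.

0.453

ρ ≈ ‖e_6‖/‖e_5‖ = 0.0003051/0.0006733 = 0.45314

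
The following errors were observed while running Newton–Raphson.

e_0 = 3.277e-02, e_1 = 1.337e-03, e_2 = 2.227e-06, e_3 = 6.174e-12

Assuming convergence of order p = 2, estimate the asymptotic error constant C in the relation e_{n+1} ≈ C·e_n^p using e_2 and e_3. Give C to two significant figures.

1.2

C ≈ e_3 / e_2^2
  = 6.174e-12 / (2.227e-06)^2
  = 6.174e-12 / 4.95953e-12 ≈ 1.2449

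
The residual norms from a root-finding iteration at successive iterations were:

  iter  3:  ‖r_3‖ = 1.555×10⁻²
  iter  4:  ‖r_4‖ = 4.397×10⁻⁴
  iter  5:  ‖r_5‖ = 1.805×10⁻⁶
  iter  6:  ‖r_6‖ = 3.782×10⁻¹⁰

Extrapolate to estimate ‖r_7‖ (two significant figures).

8.1e-16

First estimate the order: p ≈ ln(‖r_6‖/‖r_5‖) / ln(‖r_5‖/‖r_4‖) = ln(3.782×10⁻¹⁰/1.805×10⁻⁶)/ln(1.805×10⁻⁶/4.397×10⁻⁴) = ln(0.000209529)/ln(0.00410507) ≈ 1.5414.
Then ‖r_7‖ ≈ ‖r_6‖·(‖r_6‖/‖r_5‖)^p = 3.782×10⁻¹⁰·(0.000209529)^1.5414 = 3.782×10⁻¹⁰·2.13583e-06 ≈ 8.078e-16.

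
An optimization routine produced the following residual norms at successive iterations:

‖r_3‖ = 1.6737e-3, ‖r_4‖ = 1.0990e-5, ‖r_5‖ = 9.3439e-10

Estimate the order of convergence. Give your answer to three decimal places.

p ≈ ln(‖r_5‖/‖r_4‖) / ln(‖r_4‖/‖r_3‖)
  = ln(9.3439e-10/1.0990e-5) / ln(1.0990e-5/1.6737e-3)
  = ln(8.50218e-05) / ln(0.00656629)
  = -9.372603 / -5.025806 ≈ 1.864896

1.865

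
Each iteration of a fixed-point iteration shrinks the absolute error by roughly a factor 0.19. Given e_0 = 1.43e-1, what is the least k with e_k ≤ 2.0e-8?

10

After k steps, e_k ≈ 1.43e-1·0.19^k.
Need 0.19^k ≤ 2.0e-8/1.43e-1 = 1.3986e-07.
k ≥ ln(1.3986e-07)/ln(0.19) = -15.7826/-1.66073 = 9.503.
Smallest integer k = 10.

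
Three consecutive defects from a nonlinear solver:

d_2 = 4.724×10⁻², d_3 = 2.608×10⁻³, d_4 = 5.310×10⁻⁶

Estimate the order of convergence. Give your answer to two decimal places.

2.14

p ≈ ln(d_4/d_3) / ln(d_3/d_2)
  = ln(5.310×10⁻⁶/2.608×10⁻³) / ln(2.608×10⁻³/4.724×10⁻²)
  = ln(0.00203604) / ln(0.0552075)
  = -6.19675 / -2.89666 ≈ 2.13927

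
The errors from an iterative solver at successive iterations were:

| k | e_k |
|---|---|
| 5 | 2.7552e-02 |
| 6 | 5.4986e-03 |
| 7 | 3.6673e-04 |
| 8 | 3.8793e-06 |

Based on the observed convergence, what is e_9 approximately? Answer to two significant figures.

First estimate the order: p ≈ ln(e_8/e_7) / ln(e_7/e_6) = ln(3.8793e-06/3.6673e-04)/ln(3.6673e-04/5.4986e-03) = ln(0.0105781)/ln(0.0666952) ≈ 1.6801.
Then e_9 ≈ e_8·(e_8/e_7)^p = 3.8793e-06·(0.0105781)^1.6801 = 3.8793e-06·0.000479521 ≈ 1.86e-09.

1.9e-9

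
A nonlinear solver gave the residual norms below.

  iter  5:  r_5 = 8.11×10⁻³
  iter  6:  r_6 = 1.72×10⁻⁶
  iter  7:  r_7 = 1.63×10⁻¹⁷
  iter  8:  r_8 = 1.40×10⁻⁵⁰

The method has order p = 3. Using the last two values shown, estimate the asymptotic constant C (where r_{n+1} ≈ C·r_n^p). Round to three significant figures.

C ≈ r_8 / r_7^3
  = 1.40×10⁻⁵⁰ / (1.63×10⁻¹⁷)^3
  = 1.40×10⁻⁵⁰ / 4.33075e-51 ≈ 3.2327

3.23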